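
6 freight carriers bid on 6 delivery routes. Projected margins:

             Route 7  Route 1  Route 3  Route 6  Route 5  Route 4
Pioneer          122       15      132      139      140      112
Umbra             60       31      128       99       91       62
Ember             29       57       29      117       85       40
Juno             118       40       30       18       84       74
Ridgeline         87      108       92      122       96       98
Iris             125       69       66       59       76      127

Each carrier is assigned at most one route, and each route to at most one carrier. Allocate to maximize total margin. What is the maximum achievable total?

Optimal: Pioneer→Route 5 ($140k), Umbra→Route 3 ($128k), Ember→Route 6 ($117k), Juno→Route 7 ($118k), Ridgeline→Route 1 ($108k), Iris→Route 4 ($127k) — total 140+128+117+118+108+127 = $738k.
Column-greedy (each route in turn goes to its best remaining carrier) gives $647k, worse by 91.
Next-best assignment: Pioneer→Route 6, Umbra→Route 3, Ember→Route 5, Juno→Route 7, Ridgeline→Route 1, Iris→Route 4 = $705k.
Checked against all permutations: $738k is optimal.

Max total: $738k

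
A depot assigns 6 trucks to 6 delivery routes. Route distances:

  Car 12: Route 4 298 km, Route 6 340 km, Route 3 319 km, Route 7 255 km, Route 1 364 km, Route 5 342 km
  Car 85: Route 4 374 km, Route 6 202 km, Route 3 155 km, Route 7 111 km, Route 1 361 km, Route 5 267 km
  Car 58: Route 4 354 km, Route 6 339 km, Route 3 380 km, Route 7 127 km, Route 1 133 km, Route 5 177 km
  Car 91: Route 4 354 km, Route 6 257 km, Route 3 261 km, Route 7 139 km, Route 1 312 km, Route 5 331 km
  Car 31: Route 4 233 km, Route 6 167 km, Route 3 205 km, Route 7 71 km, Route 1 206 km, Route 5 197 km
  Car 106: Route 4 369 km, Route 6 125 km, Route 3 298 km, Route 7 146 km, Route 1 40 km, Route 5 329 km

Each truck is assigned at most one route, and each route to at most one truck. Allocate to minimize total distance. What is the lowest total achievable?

Optimal: Car 12→Route 4 (298 km), Car 85→Route 3 (155 km), Car 58→Route 5 (177 km), Car 91→Route 7 (139 km), Car 31→Route 6 (167 km), Car 106→Route 1 (40 km) — total 298+155+177+139+167+40 = 976 km.
Row-greedy (each truck in turn takes its cheapest remaining route) gives 1366 km, worse by 390.
Next-best assignment: Car 12→Route 4, Car 85→Route 3, Car 58→Route 5, Car 91→Route 6, Car 31→Route 7, Car 106→Route 1 = 998 km.
Swapping Car 31↔Car 85 (Car 31→Route 3 205 km, Car 85→Route 6 202 km) adds 85.

Min total: 976 km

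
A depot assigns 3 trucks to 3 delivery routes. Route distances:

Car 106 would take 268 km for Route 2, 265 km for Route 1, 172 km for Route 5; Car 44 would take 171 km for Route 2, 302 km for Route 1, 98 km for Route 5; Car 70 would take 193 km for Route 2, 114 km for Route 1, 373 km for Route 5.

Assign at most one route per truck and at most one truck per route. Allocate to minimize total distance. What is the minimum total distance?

Min total: 457 km

Treat this as an assignment problem: match each truck to one route.
Optimal: Car 106→Route 5 (172 km), Car 44→Route 2 (171 km), Car 70→Route 1 (114 km) — total 172+171+114 = 457 km.
Next-best assignment: Car 106→Route 2, Car 44→Route 5, Car 70→Route 1 = 480 km.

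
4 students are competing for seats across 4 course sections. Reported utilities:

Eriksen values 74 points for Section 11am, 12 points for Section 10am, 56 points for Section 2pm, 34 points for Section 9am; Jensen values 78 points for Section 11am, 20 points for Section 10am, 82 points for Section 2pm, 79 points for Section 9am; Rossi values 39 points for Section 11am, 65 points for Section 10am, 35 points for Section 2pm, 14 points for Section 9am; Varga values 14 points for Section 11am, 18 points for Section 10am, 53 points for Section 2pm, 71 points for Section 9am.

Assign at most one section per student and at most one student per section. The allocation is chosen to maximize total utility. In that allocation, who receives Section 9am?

Optimal: Eriksen→Section 11am (74 points), Jensen→Section 2pm (82 points), Rossi→Section 10am (65 points), Varga→Section 9am (71 points) — total 74+82+65+71 = 292 points.
Next-best assignment: Eriksen→Section 11am, Jensen→Section 9am, Rossi→Section 10am, Varga→Section 2pm = 271 points.

Varga receives Section 9am.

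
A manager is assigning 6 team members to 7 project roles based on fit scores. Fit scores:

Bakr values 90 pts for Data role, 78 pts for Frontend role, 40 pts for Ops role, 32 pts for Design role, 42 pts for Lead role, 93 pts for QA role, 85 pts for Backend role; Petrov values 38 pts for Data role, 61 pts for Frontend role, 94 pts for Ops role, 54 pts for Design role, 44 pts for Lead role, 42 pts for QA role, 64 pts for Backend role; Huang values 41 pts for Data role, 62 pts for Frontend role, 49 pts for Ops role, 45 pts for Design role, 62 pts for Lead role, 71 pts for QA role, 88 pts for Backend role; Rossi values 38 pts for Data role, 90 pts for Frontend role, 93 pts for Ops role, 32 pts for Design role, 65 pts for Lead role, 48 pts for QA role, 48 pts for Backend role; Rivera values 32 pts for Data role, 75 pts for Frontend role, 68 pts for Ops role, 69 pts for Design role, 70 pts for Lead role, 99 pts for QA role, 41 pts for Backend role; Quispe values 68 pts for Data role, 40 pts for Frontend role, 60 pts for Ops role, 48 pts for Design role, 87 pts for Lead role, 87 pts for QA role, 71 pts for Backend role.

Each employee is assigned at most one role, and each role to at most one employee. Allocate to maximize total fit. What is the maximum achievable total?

Max total: 548 pts

Treat this as an assignment problem: match each employee to one role.
Optimal: Bakr→Data role (90 pts), Petrov→Ops role (94 pts), Huang→Backend role (88 pts), Rossi→Frontend role (90 pts), Rivera→QA role (99 pts), Quispe→Lead role (87 pts) — total 90+94+88+90+99+87 = 548 pts.
Column-greedy (each role in turn goes to its best remaining employee) gives 501 pts, worse by 47.
Next-best assignment: Bakr→QA role, Petrov→Ops role, Huang→Backend role, Rossi→Frontend role, Rivera→Design role, Quispe→Lead role = 521 pts.
Every other assignment is strictly worse.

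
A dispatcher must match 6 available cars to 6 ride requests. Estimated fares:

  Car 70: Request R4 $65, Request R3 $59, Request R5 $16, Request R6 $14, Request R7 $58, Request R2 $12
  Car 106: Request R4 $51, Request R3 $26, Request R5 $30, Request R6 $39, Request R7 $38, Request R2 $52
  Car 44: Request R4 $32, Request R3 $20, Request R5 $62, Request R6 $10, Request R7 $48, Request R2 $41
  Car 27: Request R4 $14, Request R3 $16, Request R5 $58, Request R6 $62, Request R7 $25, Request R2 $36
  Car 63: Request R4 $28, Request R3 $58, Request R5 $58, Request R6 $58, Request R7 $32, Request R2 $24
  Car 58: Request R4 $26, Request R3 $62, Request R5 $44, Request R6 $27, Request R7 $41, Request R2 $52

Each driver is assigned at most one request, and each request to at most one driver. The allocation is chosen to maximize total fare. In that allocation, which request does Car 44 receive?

Car 44 receives Request R7.

Treat this as an assignment problem: match each driver to one request.
Optimal: Car 70→Request R4 ($65), Car 106→Request R2 ($52), Car 44→Request R7 ($48), Car 27→Request R6 ($62), Car 63→Request R5 ($58), Car 58→Request R3 ($62) — total 65+52+48+62+58+62 = $347.
Column-greedy (each request in turn goes to its best remaining driver) gives $313, worse by 34.
Next-best assignment: Car 70→Request R4, Car 106→Request R2, Car 44→Request R7, Car 27→Request R5, Car 63→Request R6, Car 58→Request R3 = $343.
Car 44's own top request is Request R5 ($62), but forcing Car 44→Request R5 and reassigning the rest optimally gives only $343 — worse by 4.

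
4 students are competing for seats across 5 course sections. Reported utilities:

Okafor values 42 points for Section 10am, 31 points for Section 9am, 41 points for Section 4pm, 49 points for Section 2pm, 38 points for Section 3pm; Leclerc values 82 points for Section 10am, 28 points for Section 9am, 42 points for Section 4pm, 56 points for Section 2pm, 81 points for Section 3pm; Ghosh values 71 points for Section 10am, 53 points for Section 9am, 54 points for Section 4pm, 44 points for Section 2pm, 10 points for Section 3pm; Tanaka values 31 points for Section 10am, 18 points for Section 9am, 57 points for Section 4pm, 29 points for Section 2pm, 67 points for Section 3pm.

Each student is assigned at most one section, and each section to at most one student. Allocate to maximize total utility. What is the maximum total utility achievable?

Max total: 258 points

Optimal: Okafor→Section 2pm (49 points), Leclerc→Section 3pm (81 points), Ghosh→Section 10am (71 points), Tanaka→Section 4pm (57 points) — total 49+81+71+57 = 258 points.
Row-greedy (each student in turn takes its best remaining section) gives 252 points, worse by 6.
Next-best assignment: Okafor→Section 2pm, Leclerc→Section 10am, Ghosh→Section 4pm, Tanaka→Section 3pm = 252 points.
No other one-to-one assignment exceeds 258 points.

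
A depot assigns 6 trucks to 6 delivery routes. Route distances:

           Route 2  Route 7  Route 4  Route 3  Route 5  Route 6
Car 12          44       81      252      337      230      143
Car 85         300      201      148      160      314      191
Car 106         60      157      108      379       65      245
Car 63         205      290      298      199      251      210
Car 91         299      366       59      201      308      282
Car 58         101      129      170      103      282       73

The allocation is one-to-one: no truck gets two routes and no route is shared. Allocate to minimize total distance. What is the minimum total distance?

Optimal: Car 12→Route 2 (44 km), Car 85→Route 7 (201 km), Car 106→Route 5 (65 km), Car 63→Route 3 (199 km), Car 91→Route 4 (59 km), Car 58→Route 6 (73 km) — total 44+201+65+199+59+73 = 641 km.
Row-greedy (each truck in turn takes its cheapest remaining route) gives 867 km, worse by 226.

Minimum total: 641 km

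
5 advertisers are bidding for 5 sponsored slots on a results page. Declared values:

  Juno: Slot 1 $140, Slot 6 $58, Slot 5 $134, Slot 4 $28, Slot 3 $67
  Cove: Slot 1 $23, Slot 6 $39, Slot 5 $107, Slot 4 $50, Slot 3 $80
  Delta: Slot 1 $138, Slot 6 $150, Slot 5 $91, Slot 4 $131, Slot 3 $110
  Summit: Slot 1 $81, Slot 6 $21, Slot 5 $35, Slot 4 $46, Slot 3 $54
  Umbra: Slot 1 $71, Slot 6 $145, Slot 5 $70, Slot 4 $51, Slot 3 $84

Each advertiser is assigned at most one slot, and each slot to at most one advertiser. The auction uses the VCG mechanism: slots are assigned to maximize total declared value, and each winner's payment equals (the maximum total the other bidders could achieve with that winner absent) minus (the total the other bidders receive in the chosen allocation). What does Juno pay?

Efficient allocation: Juno→Slot 1 ($140), Cove→Slot 5 ($107), Delta→Slot 4 ($131), Summit→Slot 3 ($54), Umbra→Slot 6 ($145); total welfare W = $577.
Juno receives Slot 1 at value $140, so the others get W − 140 = $437.
Without Juno: best allocation of the remaining 4 bidders over all 5 slots is Cove→Slot 5 ($107), Delta→Slot 4 ($131), Summit→Slot 1 ($81), Umbra→Slot 6 ($145), total $464.
VCG payment = (others' best without Juno) − (others' welfare with Juno) = 464 − 437 = $27.

Juno pays $27.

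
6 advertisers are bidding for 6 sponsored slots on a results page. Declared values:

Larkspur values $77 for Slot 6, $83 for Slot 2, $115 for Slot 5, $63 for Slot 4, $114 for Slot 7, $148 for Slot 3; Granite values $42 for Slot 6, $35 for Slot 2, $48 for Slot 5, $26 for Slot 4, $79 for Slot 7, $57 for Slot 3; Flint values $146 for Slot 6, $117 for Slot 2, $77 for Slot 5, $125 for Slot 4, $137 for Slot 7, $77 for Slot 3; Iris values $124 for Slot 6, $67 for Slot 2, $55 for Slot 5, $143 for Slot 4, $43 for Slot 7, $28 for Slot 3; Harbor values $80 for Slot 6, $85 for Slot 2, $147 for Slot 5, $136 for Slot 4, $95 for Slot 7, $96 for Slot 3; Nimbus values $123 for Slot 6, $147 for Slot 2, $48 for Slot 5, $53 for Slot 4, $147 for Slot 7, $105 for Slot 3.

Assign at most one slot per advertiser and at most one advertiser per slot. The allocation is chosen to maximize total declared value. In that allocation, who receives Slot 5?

Harbor receives Slot 5.

Optimal: Larkspur→Slot 3 ($148), Granite→Slot 7 ($79), Flint→Slot 6 ($146), Iris→Slot 4 ($143), Harbor→Slot 5 ($147), Nimbus→Slot 2 ($147) — total 148+79+146+143+147+147 = $810.
Column-greedy (each slot in turn goes to its best remaining advertiser) gives $754, worse by 56.
Next-best assignment: Larkspur→Slot 3, Granite→Slot 7, Flint→Slot 4, Iris→Slot 6, Harbor→Slot 5, Nimbus→Slot 2 = $770.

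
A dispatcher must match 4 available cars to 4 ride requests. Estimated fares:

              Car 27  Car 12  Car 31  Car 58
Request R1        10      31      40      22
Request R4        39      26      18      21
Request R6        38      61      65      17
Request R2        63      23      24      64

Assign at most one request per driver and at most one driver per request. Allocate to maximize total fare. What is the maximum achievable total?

Treat this as an assignment problem: match each driver to one request.
Optimal: Car 27→Request R4 ($39), Car 12→Request R6 ($61), Car 31→Request R1 ($40), Car 58→Request R2 ($64) — total 39+61+40+64 = $204.
Row-greedy (each driver in turn takes its best remaining request) gives $185, worse by 19.

Max total: $204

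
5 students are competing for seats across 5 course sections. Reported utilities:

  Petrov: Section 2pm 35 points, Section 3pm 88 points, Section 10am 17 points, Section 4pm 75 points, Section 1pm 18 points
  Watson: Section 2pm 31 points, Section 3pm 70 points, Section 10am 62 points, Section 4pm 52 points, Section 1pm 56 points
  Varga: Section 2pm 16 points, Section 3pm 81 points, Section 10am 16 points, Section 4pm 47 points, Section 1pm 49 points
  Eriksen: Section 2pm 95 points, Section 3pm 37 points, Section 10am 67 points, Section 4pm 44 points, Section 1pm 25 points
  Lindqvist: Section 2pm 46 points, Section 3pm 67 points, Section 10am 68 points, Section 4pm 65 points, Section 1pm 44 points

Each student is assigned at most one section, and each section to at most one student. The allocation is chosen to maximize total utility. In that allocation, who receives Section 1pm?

Watson receives Section 1pm.

This is the linear assignment problem.
Optimal: Petrov→Section 4pm (75 points), Watson→Section 1pm (56 points), Varga→Section 3pm (81 points), Eriksen→Section 2pm (95 points), Lindqvist→Section 10am (68 points) — total 75+56+81+95+68 = 375 points.
Column-greedy (each section in turn goes to its best remaining student) gives 352 points, worse by 23.
Swapping Lindqvist↔Watson (Lindqvist→Section 1pm 44 points, Watson→Section 10am 62 points) loses 18.
No other one-to-one assignment exceeds 375 points.
Watson's own top section is Section 3pm (70 points), but forcing Watson→Section 3pm and reassigning the rest optimally gives only 357 points — worse by 18.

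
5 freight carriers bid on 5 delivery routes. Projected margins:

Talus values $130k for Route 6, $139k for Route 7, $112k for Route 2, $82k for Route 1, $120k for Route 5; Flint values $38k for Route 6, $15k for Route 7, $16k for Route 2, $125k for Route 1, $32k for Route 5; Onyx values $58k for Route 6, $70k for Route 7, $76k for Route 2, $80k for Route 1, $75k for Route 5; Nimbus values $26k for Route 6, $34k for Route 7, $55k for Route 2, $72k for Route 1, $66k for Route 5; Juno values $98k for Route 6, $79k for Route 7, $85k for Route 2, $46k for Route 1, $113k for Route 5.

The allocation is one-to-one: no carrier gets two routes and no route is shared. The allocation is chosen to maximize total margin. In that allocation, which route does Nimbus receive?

Nimbus receives Route 5.

Optimal: Talus→Route 7 ($139k), Flint→Route 1 ($125k), Onyx→Route 2 ($76k), Nimbus→Route 5 ($66k), Juno→Route 6 ($98k) — total 139+125+76+66+98 = $504k.
Column-greedy (each route in turn goes to its best remaining carrier) gives $476k, worse by 28.
Swapping Talus↔Nimbus (Talus→Route 5 $120k, Nimbus→Route 7 $34k) loses 51.
Nimbus's own top route is Route 1 ($72k), but forcing Nimbus→Route 1 and reassigning the rest optimally gives only $438k — worse by 66.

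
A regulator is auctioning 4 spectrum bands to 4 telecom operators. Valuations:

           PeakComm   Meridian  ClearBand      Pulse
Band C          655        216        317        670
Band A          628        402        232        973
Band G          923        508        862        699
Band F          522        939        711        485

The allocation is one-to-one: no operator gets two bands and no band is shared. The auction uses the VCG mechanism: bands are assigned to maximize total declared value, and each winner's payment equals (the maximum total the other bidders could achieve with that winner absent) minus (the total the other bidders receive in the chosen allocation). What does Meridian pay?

Meridian pays $117M.

Efficient allocation: PeakComm→Band C ($655M), Meridian→Band F ($939M), ClearBand→Band G ($862M), Pulse→Band A ($973M); total welfare W = $3429M.
Meridian receives Band F at value $939M, so the others get W − 939 = $2490M.
Without Meridian: best allocation of the remaining 3 bidders over all 4 bands is PeakComm→Band G ($923M), ClearBand→Band F ($711M), Pulse→Band A ($973M), total $2607M.
VCG payment = (others' best without Meridian) − (others' welfare with Meridian) = 2607 − 2490 = $117M.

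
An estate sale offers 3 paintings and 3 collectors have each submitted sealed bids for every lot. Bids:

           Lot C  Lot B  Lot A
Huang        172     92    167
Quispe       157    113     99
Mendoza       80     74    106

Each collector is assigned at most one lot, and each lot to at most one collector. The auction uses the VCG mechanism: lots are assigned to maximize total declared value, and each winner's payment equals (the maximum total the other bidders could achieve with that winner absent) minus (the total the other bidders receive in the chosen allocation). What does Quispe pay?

Quispe pays $37.

Efficient allocation: Huang→Lot A ($167), Quispe→Lot C ($157), Mendoza→Lot B ($74); total welfare W = $398.
Quispe receives Lot C at value $157, so the others get W − 157 = $241.
Without Quispe: best allocation of the remaining 2 bidders over all 3 lots is Huang→Lot C ($172), Mendoza→Lot A ($106), total $278.
VCG payment = (others' best without Quispe) − (others' welfare with Quispe) = 278 − 241 = $37.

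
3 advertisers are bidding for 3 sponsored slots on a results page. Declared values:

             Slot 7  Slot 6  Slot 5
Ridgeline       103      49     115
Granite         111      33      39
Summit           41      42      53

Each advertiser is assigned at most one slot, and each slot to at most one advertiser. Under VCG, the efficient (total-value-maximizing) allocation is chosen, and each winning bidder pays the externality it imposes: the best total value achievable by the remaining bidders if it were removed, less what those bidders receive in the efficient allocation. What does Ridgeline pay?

Ridgeline pays $11.

Efficient allocation: Ridgeline→Slot 5 ($115), Granite→Slot 7 ($111), Summit→Slot 6 ($42); total welfare W = $268.
Ridgeline receives Slot 5 at value $115, so the others get W − 115 = $153.
Without Ridgeline: best allocation of the remaining 2 bidders over all 3 slots is Granite→Slot 7 ($111), Summit→Slot 5 ($53), total $164.
VCG payment = (others' best without Ridgeline) − (others' welfare with Ridgeline) = 164 − 153 = $11.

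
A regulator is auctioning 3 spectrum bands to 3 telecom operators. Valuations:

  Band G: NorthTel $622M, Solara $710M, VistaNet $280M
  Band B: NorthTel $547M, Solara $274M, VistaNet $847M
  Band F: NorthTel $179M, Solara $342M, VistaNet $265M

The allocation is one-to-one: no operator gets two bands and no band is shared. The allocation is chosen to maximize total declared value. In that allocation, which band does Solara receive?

Optimal: NorthTel→Band G ($622M), Solara→Band F ($342M), VistaNet→Band B ($847M) — total 622+342+847 = $1811M.
Max-entry greedy (repeatedly take the single best remaining cell) gives $1736M, worse by 75.
Next-best assignment: NorthTel→Band F, Solara→Band G, VistaNet→Band B = $1736M.
Solara's own top band is Band G ($710M), but forcing Solara→Band G and reassigning the rest optimally gives only $1736M — worse by 75.

Solara receives Band F.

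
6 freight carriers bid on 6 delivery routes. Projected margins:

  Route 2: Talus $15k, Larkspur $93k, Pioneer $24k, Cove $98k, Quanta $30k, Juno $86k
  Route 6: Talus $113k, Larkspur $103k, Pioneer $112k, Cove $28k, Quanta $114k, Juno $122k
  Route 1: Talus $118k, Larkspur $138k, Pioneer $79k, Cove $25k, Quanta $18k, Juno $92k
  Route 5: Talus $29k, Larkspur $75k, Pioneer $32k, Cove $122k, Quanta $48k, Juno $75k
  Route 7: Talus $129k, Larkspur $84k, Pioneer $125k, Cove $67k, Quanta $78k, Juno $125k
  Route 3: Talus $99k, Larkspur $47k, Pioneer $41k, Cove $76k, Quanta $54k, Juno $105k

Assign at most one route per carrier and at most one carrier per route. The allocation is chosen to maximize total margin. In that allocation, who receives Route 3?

This is the linear assignment problem.
Optimal: Talus→Route 3 ($99k), Larkspur→Route 1 ($138k), Pioneer→Route 7 ($125k), Cove→Route 5 ($122k), Quanta→Route 6 ($114k), Juno→Route 2 ($86k) — total 99+138+125+122+114+86 = $684k.
Max-entry greedy (repeatedly take the single best remaining cell) gives $589k, worse by 95.
Swapping Juno↔Quanta (Juno→Route 6 $122k, Quanta→Route 2 $30k) loses 48.
Checked against all permutations: $684k is optimal.
Talus's own top route is Route 7 ($129k), but forcing Talus→Route 7 and reassigning the rest optimally gives only $642k — worse by 42.

Talus receives Route 3.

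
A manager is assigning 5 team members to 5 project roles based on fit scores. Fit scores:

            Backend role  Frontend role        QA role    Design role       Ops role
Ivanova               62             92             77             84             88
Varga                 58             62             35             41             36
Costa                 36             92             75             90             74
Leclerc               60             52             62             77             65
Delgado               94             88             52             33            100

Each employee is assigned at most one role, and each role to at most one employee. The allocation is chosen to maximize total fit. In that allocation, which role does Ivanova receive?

Ivanova receives QA role.

Optimal: Ivanova→QA role (77 pts), Varga→Backend role (58 pts), Costa→Frontend role (92 pts), Leclerc→Design role (77 pts), Delgado→Ops role (100 pts) — total 77+58+92+77+100 = 404 pts.
Row-greedy (each employee in turn takes its best remaining role) gives 357 pts, worse by 47.
Next-best assignment: Ivanova→Frontend role, Varga→Backend role, Costa→QA role, Leclerc→Design role, Delgado→Ops role = 402 pts.
Ivanova's own top role is Frontend role (92 pts), but forcing Ivanova→Frontend role and reassigning the rest optimally gives only 402 pts — worse by 2.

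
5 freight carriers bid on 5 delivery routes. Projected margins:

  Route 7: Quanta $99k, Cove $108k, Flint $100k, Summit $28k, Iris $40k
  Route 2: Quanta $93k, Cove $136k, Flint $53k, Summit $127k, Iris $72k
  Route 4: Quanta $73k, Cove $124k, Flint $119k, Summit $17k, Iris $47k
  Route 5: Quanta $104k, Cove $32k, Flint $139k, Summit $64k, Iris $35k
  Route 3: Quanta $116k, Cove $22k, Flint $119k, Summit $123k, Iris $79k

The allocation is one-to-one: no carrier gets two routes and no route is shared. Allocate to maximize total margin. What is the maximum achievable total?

Maximum total: $568k

This is a one-to-one assignment (maximum-weight bipartite matching).
Optimal: Quanta→Route 7 ($99k), Cove→Route 4 ($124k), Flint→Route 5 ($139k), Summit→Route 2 ($127k), Iris→Route 3 ($79k) — total 99+124+139+127+79 = $568k.
Column-greedy (each route in turn goes to its best remaining carrier) gives $537k, worse by 31.
Next-best assignment: Quanta→Route 7, Cove→Route 4, Flint→Route 5, Summit→Route 3, Iris→Route 2 = $557k.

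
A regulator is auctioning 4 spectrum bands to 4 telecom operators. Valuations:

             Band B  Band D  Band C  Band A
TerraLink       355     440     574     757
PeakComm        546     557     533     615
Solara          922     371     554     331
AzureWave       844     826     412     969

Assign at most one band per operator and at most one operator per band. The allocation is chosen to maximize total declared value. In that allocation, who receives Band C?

PeakComm receives Band C.

Treat this as an assignment problem: match each operator to one band.
Optimal: TerraLink→Band A ($757M), PeakComm→Band C ($533M), Solara→Band B ($922M), AzureWave→Band D ($826M) — total 757+533+922+826 = $3038M.
Swapping PeakComm↔Solara (PeakComm→Band B $546M, Solara→Band C $554M) loses 355.
PeakComm's own top band is Band A ($615M), but forcing PeakComm→Band A and reassigning the rest optimally gives only $2937M — worse by 101.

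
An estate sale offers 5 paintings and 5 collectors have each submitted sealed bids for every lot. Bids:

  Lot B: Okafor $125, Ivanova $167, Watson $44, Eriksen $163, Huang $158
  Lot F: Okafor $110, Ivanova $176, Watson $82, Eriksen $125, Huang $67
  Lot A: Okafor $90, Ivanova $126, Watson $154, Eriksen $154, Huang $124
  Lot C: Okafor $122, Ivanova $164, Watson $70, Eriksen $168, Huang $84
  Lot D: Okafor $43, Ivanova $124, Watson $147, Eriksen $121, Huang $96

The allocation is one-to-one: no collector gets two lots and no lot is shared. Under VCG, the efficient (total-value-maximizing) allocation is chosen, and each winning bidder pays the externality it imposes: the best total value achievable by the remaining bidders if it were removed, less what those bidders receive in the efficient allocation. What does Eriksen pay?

Eriksen pays $7.

Efficient allocation: Okafor→Lot C ($122), Ivanova→Lot F ($176), Watson→Lot D ($147), Eriksen→Lot A ($154), Huang→Lot B ($158); total welfare W = $757.
Eriksen receives Lot A at value $154, so the others get W − 154 = $603.
Without Eriksen: best allocation of the remaining 4 bidders over all 5 lots is Okafor→Lot C ($122), Ivanova→Lot F ($176), Watson→Lot A ($154), Huang→Lot B ($158), total $610.
VCG payment = (others' best without Eriksen) − (others' welfare with Eriksen) = 610 − 603 = $7.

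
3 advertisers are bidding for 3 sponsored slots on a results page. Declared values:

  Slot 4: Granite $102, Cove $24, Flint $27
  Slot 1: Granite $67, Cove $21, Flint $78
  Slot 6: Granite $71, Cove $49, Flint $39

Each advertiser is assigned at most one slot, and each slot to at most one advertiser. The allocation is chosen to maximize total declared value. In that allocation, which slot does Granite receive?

Granite receives Slot 4.

Treat this as an assignment problem: match each advertiser to one slot.
Optimal: Granite→Slot 4 ($102), Cove→Slot 6 ($49), Flint→Slot 1 ($78) — total 102+49+78 = $229.
Next-best assignment: Granite→Slot 6, Cove→Slot 4, Flint→Slot 1 = $173.
Checked against all permutations: $229 is optimal.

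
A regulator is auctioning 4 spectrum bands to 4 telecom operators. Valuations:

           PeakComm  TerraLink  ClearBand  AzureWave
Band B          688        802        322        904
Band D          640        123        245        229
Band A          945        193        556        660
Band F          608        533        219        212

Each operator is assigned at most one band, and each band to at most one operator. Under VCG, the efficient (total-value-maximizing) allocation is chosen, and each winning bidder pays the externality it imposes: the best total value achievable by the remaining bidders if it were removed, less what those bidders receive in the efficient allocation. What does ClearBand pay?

Efficient allocation: PeakComm→Band D ($640M), TerraLink→Band F ($533M), ClearBand→Band A ($556M), AzureWave→Band B ($904M); total welfare W = $2633M.
ClearBand receives Band A at value $556M, so the others get W − 556 = $2077M.
Without ClearBand: best allocation of the remaining 3 bidders over all 4 bands is PeakComm→Band A ($945M), TerraLink→Band F ($533M), AzureWave→Band B ($904M), total $2382M.
VCG payment = (others' best without ClearBand) − (others' welfare with ClearBand) = 2382 − 2077 = $305M.

ClearBand pays $305M.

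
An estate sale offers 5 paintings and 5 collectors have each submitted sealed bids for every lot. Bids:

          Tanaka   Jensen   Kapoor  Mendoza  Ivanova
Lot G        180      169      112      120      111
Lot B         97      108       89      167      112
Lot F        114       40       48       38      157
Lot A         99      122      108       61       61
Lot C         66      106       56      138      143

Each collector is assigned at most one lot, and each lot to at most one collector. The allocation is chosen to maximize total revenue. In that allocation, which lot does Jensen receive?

This is a one-to-one assignment (maximum-weight bipartite matching).
Optimal: Tanaka→Lot G ($180), Jensen→Lot C ($106), Kapoor→Lot A ($108), Mendoza→Lot B ($167), Ivanova→Lot F ($157) — total 180+106+108+167+157 = $718.
Swapping Tanaka↔Jensen (Tanaka→Lot C $66, Jensen→Lot G $169) loses 51.
Checked against all permutations: $718 is optimal.
Jensen's own top lot is Lot G ($169), but forcing Jensen→Lot G and reassigning the rest optimally gives only $701 — worse by 17.

Jensen receives Lot C.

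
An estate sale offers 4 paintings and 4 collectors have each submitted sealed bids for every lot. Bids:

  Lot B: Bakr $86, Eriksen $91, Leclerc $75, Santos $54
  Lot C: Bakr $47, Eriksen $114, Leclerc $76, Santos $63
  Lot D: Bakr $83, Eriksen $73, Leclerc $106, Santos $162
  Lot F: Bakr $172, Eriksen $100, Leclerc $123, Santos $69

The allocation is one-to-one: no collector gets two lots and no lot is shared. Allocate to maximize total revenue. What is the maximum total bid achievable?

Maximum total: $523

This is a one-to-one assignment (maximum-weight bipartite matching).
Optimal: Bakr→Lot F ($172), Eriksen→Lot C ($114), Leclerc→Lot B ($75), Santos→Lot D ($162) — total 172+114+75+162 = $523.
Row-greedy (each collector in turn takes its best remaining lot) gives $446, worse by 77.
Next-best assignment: Bakr→Lot F, Eriksen→Lot B, Leclerc→Lot C, Santos→Lot D = $501.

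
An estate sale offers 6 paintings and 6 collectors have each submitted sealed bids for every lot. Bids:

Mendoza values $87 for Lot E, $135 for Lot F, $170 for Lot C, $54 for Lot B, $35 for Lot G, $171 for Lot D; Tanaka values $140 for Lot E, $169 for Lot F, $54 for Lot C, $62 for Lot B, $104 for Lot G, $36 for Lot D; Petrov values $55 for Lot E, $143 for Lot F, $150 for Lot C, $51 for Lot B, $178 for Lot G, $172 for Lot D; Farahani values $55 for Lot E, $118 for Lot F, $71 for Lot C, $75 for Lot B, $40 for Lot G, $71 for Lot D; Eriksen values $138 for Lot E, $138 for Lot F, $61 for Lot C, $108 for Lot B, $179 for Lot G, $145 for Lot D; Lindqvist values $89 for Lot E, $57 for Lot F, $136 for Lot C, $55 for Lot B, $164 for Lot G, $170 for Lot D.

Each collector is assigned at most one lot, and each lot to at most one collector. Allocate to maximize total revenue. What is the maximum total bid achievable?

Maximum total: $900

Treat this as an assignment problem: match each collector to one lot.
Optimal: Mendoza→Lot C ($170), Tanaka→Lot F ($169), Petrov→Lot G ($178), Farahani→Lot B ($75), Eriksen→Lot E ($138), Lindqvist→Lot D ($170) — total 170+169+178+75+138+170 = $900.
Max-entry greedy (repeatedly take the single best remaining cell) gives $854, worse by 46.
Next-best assignment: Mendoza→Lot C, Tanaka→Lot F, Petrov→Lot D, Farahani→Lot B, Eriksen→Lot E, Lindqvist→Lot G = $888.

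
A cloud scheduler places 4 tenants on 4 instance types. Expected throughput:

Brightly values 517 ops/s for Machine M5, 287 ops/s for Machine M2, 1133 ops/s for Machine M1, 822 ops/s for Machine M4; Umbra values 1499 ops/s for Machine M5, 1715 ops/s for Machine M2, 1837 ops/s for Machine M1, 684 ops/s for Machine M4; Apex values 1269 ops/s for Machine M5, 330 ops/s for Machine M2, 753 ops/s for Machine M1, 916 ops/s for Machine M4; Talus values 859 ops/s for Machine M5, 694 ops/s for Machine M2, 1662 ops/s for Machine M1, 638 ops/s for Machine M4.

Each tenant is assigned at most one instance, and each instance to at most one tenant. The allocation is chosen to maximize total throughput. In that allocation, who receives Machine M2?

Umbra receives Machine M2.

Optimal: Brightly→Machine M4 (822 ops/s), Umbra→Machine M2 (1715 ops/s), Apex→Machine M5 (1269 ops/s), Talus→Machine M1 (1662 ops/s) — total 822+1715+1269+1662 = 5468 ops/s.
Max-entry greedy (repeatedly take the single best remaining cell) gives 4622 ops/s, worse by 846.
Every other assignment is strictly worse.
Umbra's own top instance is Machine M1 (1837 ops/s), but forcing Umbra→Machine M1 and reassigning the rest optimally gives only 4622 ops/s — worse by 846.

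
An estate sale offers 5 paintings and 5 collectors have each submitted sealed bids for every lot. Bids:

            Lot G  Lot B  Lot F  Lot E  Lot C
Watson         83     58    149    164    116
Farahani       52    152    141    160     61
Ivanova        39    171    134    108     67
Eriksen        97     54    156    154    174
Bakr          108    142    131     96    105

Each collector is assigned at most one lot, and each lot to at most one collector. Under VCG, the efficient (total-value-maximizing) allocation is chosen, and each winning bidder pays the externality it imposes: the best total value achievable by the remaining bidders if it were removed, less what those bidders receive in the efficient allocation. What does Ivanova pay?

Ivanova pays $34.

Efficient allocation: Watson→Lot F ($149), Farahani→Lot E ($160), Ivanova→Lot B ($171), Eriksen→Lot C ($174), Bakr→Lot G ($108); total welfare W = $762.
Ivanova receives Lot B at value $171, so the others get W − 171 = $591.
Without Ivanova: best allocation of the remaining 4 bidders over all 5 lots is Watson→Lot F ($149), Farahani→Lot E ($160), Eriksen→Lot C ($174), Bakr→Lot B ($142), total $625.
VCG payment = (others' best without Ivanova) − (others' welfare with Ivanova) = 625 − 591 = $34.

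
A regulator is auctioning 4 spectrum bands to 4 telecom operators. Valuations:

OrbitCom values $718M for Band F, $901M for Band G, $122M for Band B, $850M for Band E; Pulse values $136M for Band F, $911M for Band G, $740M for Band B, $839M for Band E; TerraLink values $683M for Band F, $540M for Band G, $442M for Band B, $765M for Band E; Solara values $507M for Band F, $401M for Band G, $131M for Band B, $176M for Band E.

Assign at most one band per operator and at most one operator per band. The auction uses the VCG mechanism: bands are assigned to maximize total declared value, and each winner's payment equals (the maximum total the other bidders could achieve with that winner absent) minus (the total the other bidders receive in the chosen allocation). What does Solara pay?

Efficient allocation: OrbitCom→Band G ($901M), Pulse→Band B ($740M), TerraLink→Band E ($765M), Solara→Band F ($507M); total welfare W = $2913M.
Solara receives Band F at value $507M, so the others get W − 507 = $2406M.
Without Solara: best allocation of the remaining 3 bidders over all 4 bands is OrbitCom→Band E ($850M), Pulse→Band G ($911M), TerraLink→Band F ($683M), total $2444M.
VCG payment = (others' best without Solara) − (others' welfare with Solara) = 2444 − 2406 = $38M.

Solara pays $38M.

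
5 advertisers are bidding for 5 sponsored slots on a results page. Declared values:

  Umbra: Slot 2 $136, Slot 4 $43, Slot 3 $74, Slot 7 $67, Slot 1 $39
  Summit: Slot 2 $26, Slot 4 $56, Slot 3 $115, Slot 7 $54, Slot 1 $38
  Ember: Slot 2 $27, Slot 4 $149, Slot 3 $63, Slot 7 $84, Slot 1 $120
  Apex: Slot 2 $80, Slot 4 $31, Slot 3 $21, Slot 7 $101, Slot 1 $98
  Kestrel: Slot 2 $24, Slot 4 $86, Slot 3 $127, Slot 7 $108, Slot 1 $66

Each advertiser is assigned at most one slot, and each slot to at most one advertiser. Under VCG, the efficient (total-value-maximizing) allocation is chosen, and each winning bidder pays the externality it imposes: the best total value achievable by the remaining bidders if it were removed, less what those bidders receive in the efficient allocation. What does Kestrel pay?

Efficient allocation: Umbra→Slot 2 ($136), Summit→Slot 3 ($115), Ember→Slot 4 ($149), Apex→Slot 1 ($98), Kestrel→Slot 7 ($108); total welfare W = $606.
Kestrel receives Slot 7 at value $108, so the others get W − 108 = $498.
Without Kestrel: best allocation of the remaining 4 bidders over all 5 slots is Umbra→Slot 2 ($136), Summit→Slot 3 ($115), Ember→Slot 4 ($149), Apex→Slot 7 ($101), total $501.
VCG payment = (others' best without Kestrel) − (others' welfare with Kestrel) = 501 − 498 = $3.

Kestrel pays $3.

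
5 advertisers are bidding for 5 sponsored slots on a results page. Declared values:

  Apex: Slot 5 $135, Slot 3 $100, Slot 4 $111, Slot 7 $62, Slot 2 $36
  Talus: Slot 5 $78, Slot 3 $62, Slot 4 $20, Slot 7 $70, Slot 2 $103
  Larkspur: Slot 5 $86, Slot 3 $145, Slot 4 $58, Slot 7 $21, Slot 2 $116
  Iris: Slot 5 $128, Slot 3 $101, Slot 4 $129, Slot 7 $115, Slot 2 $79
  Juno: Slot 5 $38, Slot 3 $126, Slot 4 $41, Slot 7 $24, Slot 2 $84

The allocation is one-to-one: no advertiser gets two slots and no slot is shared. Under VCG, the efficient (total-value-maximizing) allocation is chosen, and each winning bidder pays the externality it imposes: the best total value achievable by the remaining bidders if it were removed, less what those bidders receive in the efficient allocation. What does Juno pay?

Juno pays $62.

Efficient allocation: Apex→Slot 5 ($135), Talus→Slot 7 ($70), Larkspur→Slot 2 ($116), Iris→Slot 4 ($129), Juno→Slot 3 ($126); total welfare W = $576.
Juno receives Slot 3 at value $126, so the others get W − 126 = $450.
Without Juno: best allocation of the remaining 4 bidders over all 5 slots is Apex→Slot 5 ($135), Talus→Slot 2 ($103), Larkspur→Slot 3 ($145), Iris→Slot 4 ($129), total $512.
VCG payment = (others' best without Juno) − (others' welfare with Juno) = 512 − 450 = $62.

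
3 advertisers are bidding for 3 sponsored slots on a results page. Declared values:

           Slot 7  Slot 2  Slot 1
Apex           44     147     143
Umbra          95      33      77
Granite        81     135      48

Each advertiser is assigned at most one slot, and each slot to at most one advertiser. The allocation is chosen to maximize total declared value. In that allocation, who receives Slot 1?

This is the linear assignment problem.
Optimal: Apex→Slot 1 ($143), Umbra→Slot 7 ($95), Granite→Slot 2 ($135) — total 143+95+135 = $373.
Row-greedy (each advertiser in turn takes its best remaining slot) gives $290, worse by 83.
Next-best assignment: Apex→Slot 2, Umbra→Slot 1, Granite→Slot 7 = $305.
Checked against all permutations: $373 is optimal.
Apex's own top slot is Slot 2 ($147), but forcing Apex→Slot 2 and reassigning the rest optimally gives only $305 — worse by 68.

Apex receives Slot 1.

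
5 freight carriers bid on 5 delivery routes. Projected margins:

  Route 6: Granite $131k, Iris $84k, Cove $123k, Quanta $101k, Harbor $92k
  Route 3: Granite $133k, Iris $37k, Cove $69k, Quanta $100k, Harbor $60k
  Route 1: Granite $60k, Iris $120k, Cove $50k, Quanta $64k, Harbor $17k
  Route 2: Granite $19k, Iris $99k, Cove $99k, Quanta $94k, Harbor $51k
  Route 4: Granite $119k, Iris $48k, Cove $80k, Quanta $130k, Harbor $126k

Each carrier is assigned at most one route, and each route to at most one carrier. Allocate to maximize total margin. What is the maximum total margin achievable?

Optimal: Granite→Route 3 ($133k), Iris→Route 1 ($120k), Cove→Route 6 ($123k), Quanta→Route 2 ($94k), Harbor→Route 4 ($126k) — total 133+120+123+94+126 = $596k.
Max-entry greedy (repeatedly take the single best remaining cell) gives $557k, worse by 39.
Next-best assignment: Granite→Route 3, Iris→Route 1, Cove→Route 2, Quanta→Route 6, Harbor→Route 4 = $579k.
Checked against all permutations: $596k is optimal.

Maximum total: $596k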